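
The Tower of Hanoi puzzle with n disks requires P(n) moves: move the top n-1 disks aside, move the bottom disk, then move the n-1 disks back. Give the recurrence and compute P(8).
Moving n disks = move the top n-1 disks aside (P(n-1) moves) + move the largest disk (1 move) + move the n-1 disks back on top (P(n-1) moves), so P(n) = 2P(n-1) + 1, with P(1) = 1 (a single disk takes one move).
First terms: 1, 3, 7, 15, 31, 63, … — each is one less than a power of 2. Indeed P(n) + 1 = 2(P(n-1) + 1) with P(1) + 1 = 2, so P(n) + 1 = 2ⁿ and P(n) = 2ⁿ - 1.
Hence P(8) = 2^8 - 1 = 256 - 1 = 255.

P(n) = 2P(n-1) + 1, P(1) = 1; P(8) = 255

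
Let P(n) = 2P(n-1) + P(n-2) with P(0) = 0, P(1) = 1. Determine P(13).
Computing the sequence terms:
0, 1, 2, 5, 12, 29, 70, 169, 408, 985, 2378, 5741, 13860, 33461

33461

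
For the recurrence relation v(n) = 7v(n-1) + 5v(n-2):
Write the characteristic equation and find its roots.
Substitute v(n) = rⁿ and divide through by rⁿ⁻²: r² - 7r - 5 = 0
Discriminant: 7² + 4·5 = 69, not a perfect square, so by the quadratic formula r = (7 ± √69)/2.
General solution: v(n) = A·r₁ⁿ + B·r₂ⁿ where r₁,r₂ = (7 ± √69)/2

Characteristic: r² - 7r - 5 = 0, Roots: r = (7 ± √69)/2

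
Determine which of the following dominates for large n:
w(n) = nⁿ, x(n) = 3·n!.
Comparing growth rates:
Growth-rate hierarchy: log n ≺ any polynomial ≺ any exponential cⁿ (c>1) ≺ n! ≺ nⁿ.
super-exponential nⁿ dominates factorial asymptotically.

w(n) grows faster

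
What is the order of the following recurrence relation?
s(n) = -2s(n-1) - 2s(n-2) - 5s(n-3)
The order is the largest lag k for which s(n-k) appears. Here the deepest term is s(n-3), so the order is 3.

Order 3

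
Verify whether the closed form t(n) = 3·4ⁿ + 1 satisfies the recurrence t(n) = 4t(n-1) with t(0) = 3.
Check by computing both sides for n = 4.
From the recurrence with t(0) = 3:
  t(0) = 3, t(1) = 12, t(2) = 48, t(3) = 192, t(4) = 768
  so the recurrence gives t(4) = 768.
From the proposed closed form t(n) = 3·4ⁿ + 1:
  t(4) = 769.
The recurrence gives 768 but the closed form gives 769, so the closed form does not satisfy the recurrence.

No, the closed form is incorrect.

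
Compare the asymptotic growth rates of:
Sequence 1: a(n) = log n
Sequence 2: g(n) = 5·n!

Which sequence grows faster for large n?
Comparing growth rates:
Growth-rate hierarchy: log n ≺ any polynomial ≺ any exponential cⁿ (c>1) ≺ n! ≺ nⁿ.
factorial dominates logarithmic asymptotically.

g(n) grows faster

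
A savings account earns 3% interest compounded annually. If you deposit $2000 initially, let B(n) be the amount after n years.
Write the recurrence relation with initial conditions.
Each year the balance grows by 3%, i.e. is multiplied by 1 + 3/100 = 1.03, so B(n) = 1.03 × B(n-1). The initial deposit gives B(0) = 2000.
Unrolling gives the closed form B(n) = 2000 × (1.03)ⁿ.

B(n) = 1.03 × B(n-1), B(0) = 2000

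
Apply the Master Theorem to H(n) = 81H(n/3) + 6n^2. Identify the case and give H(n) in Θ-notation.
Master Theorem template: H(n) = a·H(n/b) + f(n).
Here: a=81, b=3, f(n)=6n^2
Compute log_b(a) = log_3(81) = 4.
f(n) = 6n^2 = O(n^(4-ε)) with ε = 2. Case 1: H(n) = Θ(n^log_b(a)) = Θ(n^4).

Case 1: H(n) = Θ(n^4)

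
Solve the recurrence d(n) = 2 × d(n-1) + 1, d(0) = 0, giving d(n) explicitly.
Recurrence: d(n) = 2 × d(n-1) + 1, initial: d(0) = 0.
Try d(n) = A·2ⁿ + C. Substituting: A·2ⁿ + C = 2(A·2ⁿ⁻¹ + C) + 1 = A·2ⁿ + 2C + 1, so C = 2C + 1, giving C = -1. Then d(0) = A - 1 = 0 gives A = 1.

d(n) = 2ⁿ - 1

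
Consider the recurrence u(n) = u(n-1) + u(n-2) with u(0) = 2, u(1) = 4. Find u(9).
Computing the sequence terms:
2, 4, 6, 10, 16, 26, 42, 68, 110, 178

178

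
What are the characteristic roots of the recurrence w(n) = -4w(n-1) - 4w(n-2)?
Substitute w(n) = rⁿ and divide through by rⁿ⁻²: r² + 4r + 4 = 0
Factor: (r + 2)² = 0, so r = -2 (double root).
General solution: w(n) = (A + Bn)·(-2)ⁿ

Characteristic: r² + 4r + 4 = 0, Roots: r = -2 (double root)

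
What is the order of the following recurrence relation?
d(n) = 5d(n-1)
The order is the largest lag k for which d(n-k) appears. Here the deepest term is d(n-1), so the order is 1.

Order 1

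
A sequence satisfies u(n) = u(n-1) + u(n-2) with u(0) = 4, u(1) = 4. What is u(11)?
Computing the sequence terms:
4, 4, 8, 12, 20, 32, 52, 84, 136, 220, 356, 576

576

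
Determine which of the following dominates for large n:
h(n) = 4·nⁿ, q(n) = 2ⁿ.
Comparing growth rates:
Growth-rate hierarchy: log n ≺ any polynomial ≺ any exponential cⁿ (c>1) ≺ n! ≺ nⁿ.
super-exponential nⁿ dominates exponential base 2 asymptotically.

h(n) grows faster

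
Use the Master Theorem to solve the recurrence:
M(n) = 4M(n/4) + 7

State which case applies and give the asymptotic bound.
Master Theorem template: M(n) = a·M(n/b) + f(n).
Here: a=4, b=4, f(n)=7
Compute log_b(a) = log_4(4) = 1.
f(n) = 7 = O(n^(1-ε)) with ε = 1. Case 1: M(n) = Θ(n^log_b(a)) = Θ(n).

Case 1: M(n) = Θ(n)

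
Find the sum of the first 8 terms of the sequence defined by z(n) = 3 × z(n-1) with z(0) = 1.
Computing the sequence terms: 1, 3, 9, 27, 81, 243, 729, 2187
Adding these values together:

3280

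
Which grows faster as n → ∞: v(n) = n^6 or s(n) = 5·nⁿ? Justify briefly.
Comparing growth rates:
Growth-rate hierarchy: log n ≺ any polynomial ≺ any exponential cⁿ (c>1) ≺ n! ≺ nⁿ.
super-exponential nⁿ dominates polynomial degree 6 asymptotically.

s(n) grows faster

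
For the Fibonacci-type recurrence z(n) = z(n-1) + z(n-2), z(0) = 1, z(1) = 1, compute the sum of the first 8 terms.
Computing the sequence terms: 1, 1, 2, 3, 5, 8, 13, 21
Adding these values together:

54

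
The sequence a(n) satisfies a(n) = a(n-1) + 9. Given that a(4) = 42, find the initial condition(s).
a(4) = a(0) + 4·9, so a(0) = 42 - 36 = 6.

a(0) = 6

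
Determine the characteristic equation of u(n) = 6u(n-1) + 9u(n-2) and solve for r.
Substitute u(n) = rⁿ and divide through by rⁿ⁻²: r² - 6r - 9 = 0
Discriminant: 6² + 4·9 = 72, not a perfect square, so by the quadratic formula r = (6 ± √72)/2.
General solution: u(n) = A·r₁ⁿ + B·r₂ⁿ where r₁,r₂ = (6 ± √72)/2

Characteristic: r² - 6r - 9 = 0, Roots: r = (6 ± √72)/2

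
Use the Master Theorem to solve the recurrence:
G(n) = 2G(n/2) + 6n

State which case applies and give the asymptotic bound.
Master Theorem template: G(n) = a·G(n/b) + f(n).
Here: a=2, b=2, f(n)=6n
Compute log_b(a) = log_2(2) = 1.
f(n) = 6n = Θ(n). Case 2: G(n) = Θ(n log n).

Case 2: G(n) = Θ(n log n)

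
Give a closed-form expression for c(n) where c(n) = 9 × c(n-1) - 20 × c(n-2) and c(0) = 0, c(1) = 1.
Recurrence: c(n) = 9 × c(n-1) - 20 × c(n-2), initial: c(0) = 0, c(1) = 1.
Characteristic equation: r² - 9r + 20 = 0, which factors as (r - 5)(r - 4) = 0, so r = 5, 4. General solution c(n) = A·5ⁿ + B·4ⁿ. From c(0) = 0: A + B = 0. From c(1) = 1: 5A + 4B = 1. Solving gives A = 1, B = -1.

c(n) = 5ⁿ - 4ⁿ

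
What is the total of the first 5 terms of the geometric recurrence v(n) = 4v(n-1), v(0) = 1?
Computing the sequence terms: 1, 4, 16, 64, 256
Adding these values together:

341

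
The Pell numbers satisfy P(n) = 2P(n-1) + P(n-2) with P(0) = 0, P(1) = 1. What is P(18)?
Computing the sequence terms:
0, 1, 2, 5, 12, 29, 70, 169, 408, 985, 2378, 5741, 13860, 33461, 80782, 195025, 470832, 1136689, 2744210

2744210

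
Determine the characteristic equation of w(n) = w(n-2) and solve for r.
Substitute w(n) = rⁿ and divide through by rⁿ⁻²: r² - 1 = 0
Factor: (r - 1)(r + 1) = 0, so r = 1, -1.
General solution: w(n) = A·1ⁿ + B·(-1)ⁿ

Characteristic: r² - 1 = 0, Roots: r = 1, -1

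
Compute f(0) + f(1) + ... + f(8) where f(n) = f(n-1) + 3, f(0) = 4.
Computing the sequence terms: 4, 7, 10, 13, 16, 19, 22, 25, 28
Adding these values together:

144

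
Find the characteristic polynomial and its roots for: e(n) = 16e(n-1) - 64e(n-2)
Substitute e(n) = rⁿ and divide through by rⁿ⁻²: r² - 16r + 64 = 0
Factor: (r - 8)² = 0, so r = 8 (double root).
General solution: e(n) = (A + Bn)·8ⁿ

Characteristic: r² - 16r + 64 = 0, Roots: r = 8 (double root)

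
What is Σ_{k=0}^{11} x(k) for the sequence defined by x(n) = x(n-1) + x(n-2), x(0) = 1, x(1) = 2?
Computing the sequence terms: 1, 2, 3, 5, 8, 13, 21, 34, 55, 89, 144, 233
Adding these values together:

608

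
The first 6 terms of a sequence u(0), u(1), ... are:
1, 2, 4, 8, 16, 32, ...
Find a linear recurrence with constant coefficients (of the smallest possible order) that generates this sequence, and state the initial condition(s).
Look for the lowest-order linear relation among consecutive terms.
Observation: each term is 2× the previous.
Check at n=2: 2·2 = 4. ✓

u(n) = 2 × u(n-1), u(0) = 1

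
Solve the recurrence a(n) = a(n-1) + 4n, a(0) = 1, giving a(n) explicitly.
Recurrence: a(n) = a(n-1) + 4n, initial: a(0) = 1.
Telescoping: a(n) = a(0) + 4·Σᵢ₌₁ⁿ i = 1 + 4·n(n+1)/2.

a(n) = 4·n(n+1)/2 + 1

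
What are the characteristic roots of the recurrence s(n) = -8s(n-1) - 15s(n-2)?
Substitute s(n) = rⁿ and divide through by rⁿ⁻²: r² + 8r + 15 = 0
Factor: (r + 3)(r + 5) = 0, so r = -3, -5.
General solution: s(n) = A·(-3)ⁿ + B·(-5)ⁿ

Characteristic: r² + 8r + 15 = 0, Roots: r = -3, -5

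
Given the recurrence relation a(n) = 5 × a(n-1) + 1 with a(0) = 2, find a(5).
Computing step by step:
a(0) = 2
a(1) = 5 × 2 + 1 = 11
a(2) = 5 × 11 + 1 = 56
a(3) = 5 × 56 + 1 = 281
a(4) = 5 × 281 + 1 = 1406
a(5) = 5 × 1406 + 1 = 7031

7031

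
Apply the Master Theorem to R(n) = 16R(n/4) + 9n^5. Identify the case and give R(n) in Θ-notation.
Master Theorem template: R(n) = a·R(n/b) + f(n).
Here: a=16, b=4, f(n)=9n^5
Compute log_b(a) = log_4(16) = 2.
f(n) = 9n^5 = Ω(n^(2+ε)) with ε = 3, and the regularity condition holds (a·f(n/b) = (a/b^5)·f(n) with a/b^5 = 4^-3 < 1). Case 3: R(n) = Θ(f(n)) = Θ(n^5).

Case 3: R(n) = Θ(n^5)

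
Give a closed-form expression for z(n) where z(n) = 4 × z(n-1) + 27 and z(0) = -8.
Recurrence: z(n) = 4 × z(n-1) + 27, initial: z(0) = -8.
Try z(n) = A·4ⁿ + C. Substituting: A·4ⁿ + C = 4(A·4ⁿ⁻¹ + C) + 27 = A·4ⁿ + 4C + 27, so C = 4C + 27, giving C = -9. Then z(0) = A - 9 = -8 gives A = 1.

z(n) = 4ⁿ - 9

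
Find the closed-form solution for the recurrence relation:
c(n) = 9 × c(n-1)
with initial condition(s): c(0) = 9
Recurrence: c(n) = 9 × c(n-1), initial: c(0) = 9.
Each term is 9 times the previous, so this is geometric with ratio 9. After n steps: c(n) = c(0)·9ⁿ = 9·9ⁿ.

c(n) = 9·9ⁿ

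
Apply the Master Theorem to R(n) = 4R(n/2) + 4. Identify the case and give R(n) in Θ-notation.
Master Theorem template: R(n) = a·R(n/b) + f(n).
Here: a=4, b=2, f(n)=4
Compute log_b(a) = log_2(4) = 2.
f(n) = 4 = O(n^(2-ε)) with ε = 2. Case 1: R(n) = Θ(n^log_b(a)) = Θ(n^2).

Case 1: R(n) = Θ(n^2)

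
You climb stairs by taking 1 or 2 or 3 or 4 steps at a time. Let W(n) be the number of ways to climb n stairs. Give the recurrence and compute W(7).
Condition on the size of the last step (1 to 4): before it there were n-1, …, n-4 stairs climbed, and these cases are disjoint, so W(n) = W(n-1) + W(n-2) + W(n-3) + W(n-4) (order-4 linear recurrence).
Initial conditions by direct count (compositions of i into parts ≤ 4): W(1) = 1; W(2) = 2; W(3) = 4; W(4) = 8.
Iterating the recurrence: W(5) = 15, W(6) = 29, W(7) = 56.

W(n) = W(n-1) + W(n-2) + W(n-3) + W(n-4), W(1) = 1, W(2) = 2, W(3) = 4, W(4) = 8; W(7) = 56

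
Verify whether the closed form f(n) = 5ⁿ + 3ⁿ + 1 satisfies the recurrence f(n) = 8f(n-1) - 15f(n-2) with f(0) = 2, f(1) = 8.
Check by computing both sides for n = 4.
From the recurrence with f(0) = 2, f(1) = 8:
  f(0) = 2, f(1) = 8, f(2) = 34, f(3) = 152, f(4) = 706
  so the recurrence gives f(4) = 706.
From the proposed closed form f(n) = 5ⁿ + 3ⁿ + 1:
  f(4) = 707.
The recurrence gives 706 but the closed form gives 707, so the closed form does not satisfy the recurrence.

No, the closed form is incorrect.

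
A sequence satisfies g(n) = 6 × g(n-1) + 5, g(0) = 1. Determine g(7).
Computing step by step:
g(0) = 1
g(1) = 6 × 1 + 5 = 11
g(2) = 6 × 11 + 5 = 71
g(3) = 6 × 71 + 5 = 431
g(4) = 6 × 431 + 5 = 2591
g(5) = 6 × 2591 + 5 = 15551
g(6) = 6 × 15551 + 5 = 93311
g(7) = 6 × 93311 + 5 = 559871

559871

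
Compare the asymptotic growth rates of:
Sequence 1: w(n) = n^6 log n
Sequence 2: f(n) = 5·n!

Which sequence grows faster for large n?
Comparing growth rates:
Growth-rate hierarchy: log n ≺ any polynomial ≺ any exponential cⁿ (c>1) ≺ n! ≺ nⁿ.
factorial dominates polynomial degree 6 (with log factor) asymptotically.

f(n) grows faster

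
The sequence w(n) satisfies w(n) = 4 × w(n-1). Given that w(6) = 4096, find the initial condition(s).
In general w(n) = 4ⁿ · w(0). At n = 6: w(0) = w(6) / 4^6 = 4096 / 4096 = 1.

w(0) = 1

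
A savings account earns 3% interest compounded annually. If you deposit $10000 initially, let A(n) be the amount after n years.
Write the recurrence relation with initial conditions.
Each year the balance grows by 3%, i.e. is multiplied by 1 + 3/100 = 1.03, so A(n) = 1.03 × A(n-1). The initial deposit gives A(0) = 10000.
Unrolling gives the closed form A(n) = 10000 × (1.03)ⁿ.

A(n) = 1.03 × A(n-1), A(0) = 10000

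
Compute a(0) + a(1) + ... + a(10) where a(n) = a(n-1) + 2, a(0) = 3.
Computing the sequence terms: 3, 5, 7, 9, 11, 13, 15, 17, 19, 21, 23
Adding these values together:

143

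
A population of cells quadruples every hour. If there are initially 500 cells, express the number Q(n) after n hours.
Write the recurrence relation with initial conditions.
Each hour multiplies the count by 4, so the count after n hours depends only on the count after n-1 hours: Q(n) = 4 × Q(n-1). The starting count gives Q(0) = 500.
Unrolling n times gives the closed form Q(n) = 500 × 4ⁿ.

Q(n) = 4 × Q(n-1), Q(0) = 500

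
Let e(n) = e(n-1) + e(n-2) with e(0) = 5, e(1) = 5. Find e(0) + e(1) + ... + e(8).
Computing the sequence terms: 5, 5, 10, 15, 25, 40, 65, 105, 170
Adding these values together:

440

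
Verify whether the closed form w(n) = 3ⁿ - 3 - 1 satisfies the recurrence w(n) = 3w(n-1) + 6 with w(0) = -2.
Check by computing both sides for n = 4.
From the recurrence with w(0) = -2:
  w(0) = -2, w(1) = 0, w(2) = 6, w(3) = 24, w(4) = 78
  so the recurrence gives w(4) = 78.
From the proposed closed form w(n) = 3ⁿ - 3 - 1:
  w(4) = 77.
The recurrence gives 78 but the closed form gives 77, so the closed form does not satisfy the recurrence.

No, the closed form is incorrect.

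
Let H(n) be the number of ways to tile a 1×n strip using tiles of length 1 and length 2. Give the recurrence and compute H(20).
Condition on the last tile: it has length 1 (leaving a 1×(n-1) strip) or length 2 (leaving a 1×(n-2) strip), so H(n) = H(n-1) + H(n-2) (order-2 linear recurrence).
For 0 ≤ i < 2 only unit tiles fit, so H(i) = 1.
Iterating the recurrence: H(2) = 2, H(3) = 3, H(4) = 5, H(5) = 8, H(6) = 13, H(7) = 21, H(8) = 34, H(9) = 55, H(10) = 89, H(11) = 144, H(12) = 233, H(13) = 377, H(14) = 610, H(15) = 987, H(16) = 1597, H(17) = 2584, H(18) = 4181, H(19) = 6765, H(20) = 10946.

H(n) = H(n-1) + H(n-2), with H(i) = 1 for 0 ≤ i < 2; H(20) = 10946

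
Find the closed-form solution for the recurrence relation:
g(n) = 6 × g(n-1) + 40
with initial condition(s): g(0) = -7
Recurrence: g(n) = 6 × g(n-1) + 40, initial: g(0) = -7.
Try g(n) = A·6ⁿ + C. Substituting: A·6ⁿ + C = 6(A·6ⁿ⁻¹ + C) + 40 = A·6ⁿ + 6C + 40, so C = 6C + 40, giving C = -8. Then g(0) = A - 8 = -7 gives A = 1.

g(n) = 6ⁿ - 8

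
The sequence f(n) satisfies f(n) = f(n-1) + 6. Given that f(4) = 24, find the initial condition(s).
f(4) = f(0) + 4·6, so f(0) = 24 - 24 = 0.

f(0) = 0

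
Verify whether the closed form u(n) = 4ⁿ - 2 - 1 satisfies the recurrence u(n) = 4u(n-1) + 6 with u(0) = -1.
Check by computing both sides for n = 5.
From the recurrence with u(0) = -1:
  u(0) = -1, u(1) = 2, u(2) = 14, u(3) = 62, u(4) = 254, u(5) = 1022
  so the recurrence gives u(5) = 1022.
From the proposed closed form u(n) = 4ⁿ - 2 - 1:
  u(5) = 1021.
The recurrence gives 1022 but the closed form gives 1021, so the closed form does not satisfy the recurrence.

No, the closed form is incorrect.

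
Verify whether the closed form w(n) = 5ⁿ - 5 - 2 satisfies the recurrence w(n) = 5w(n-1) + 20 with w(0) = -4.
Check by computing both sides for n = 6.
From the recurrence with w(0) = -4:
  w(0) = -4, w(1) = 0, w(2) = 20, w(3) = 120, w(4) = 620, w(5) = 3120, w(6) = 15620
  so the recurrence gives w(6) = 15620.
From the proposed closed form w(n) = 5ⁿ - 5 - 2:
  w(6) = 15618.
The recurrence gives 15620 but the closed form gives 15618, so the closed form does not satisfy the recurrence.

No, the closed form is incorrect.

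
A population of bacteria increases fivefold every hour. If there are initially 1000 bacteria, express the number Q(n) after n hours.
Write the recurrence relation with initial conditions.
Each hour multiplies the count by 5, so the count after n hours depends only on the count after n-1 hours: Q(n) = 5 × Q(n-1). The starting count gives Q(0) = 1000.
Unrolling n times gives the closed form Q(n) = 1000 × 5ⁿ.

Q(n) = 5 × Q(n-1), Q(0) = 1000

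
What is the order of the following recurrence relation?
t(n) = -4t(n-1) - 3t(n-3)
The order is the largest lag k for which t(n-k) appears. Here the deepest term is t(n-3), so the order is 3.

Order 3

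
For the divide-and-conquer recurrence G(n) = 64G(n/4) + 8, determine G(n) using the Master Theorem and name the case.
Master Theorem template: G(n) = a·G(n/b) + f(n).
Here: a=64, b=4, f(n)=8
Compute log_b(a) = log_4(64) = 3.
f(n) = 8 = O(n^(3-ε)) with ε = 3. Case 1: G(n) = Θ(n^log_b(a)) = Θ(n^3).

Case 1: G(n) = Θ(n^3)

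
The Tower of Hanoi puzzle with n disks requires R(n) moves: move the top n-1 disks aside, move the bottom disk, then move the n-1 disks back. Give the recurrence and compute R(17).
Moving n disks = move the top n-1 disks aside (R(n-1) moves) + move the largest disk (1 move) + move the n-1 disks back on top (R(n-1) moves), so R(n) = 2R(n-1) + 1, with R(1) = 1 (a single disk takes one move).
First terms: 1, 3, 7, 15, 31, 63, … — each is one less than a power of 2. Indeed R(n) + 1 = 2(R(n-1) + 1) with R(1) + 1 = 2, so R(n) + 1 = 2ⁿ and R(n) = 2ⁿ - 1.
Hence R(17) = 2^17 - 1 = 131072 - 1 = 131071.

R(n) = 2R(n-1) + 1, R(1) = 1; R(17) = 131071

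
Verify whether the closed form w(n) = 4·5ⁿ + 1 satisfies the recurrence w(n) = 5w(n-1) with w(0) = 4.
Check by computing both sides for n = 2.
From the recurrence with w(0) = 4:
  w(0) = 4, w(1) = 20, w(2) = 100
  so the recurrence gives w(2) = 100.
From the proposed closed form w(n) = 4·5ⁿ + 1:
  w(2) = 101.
The recurrence gives 100 but the closed form gives 101, so the closed form does not satisfy the recurrence.

No, the closed form is incorrect.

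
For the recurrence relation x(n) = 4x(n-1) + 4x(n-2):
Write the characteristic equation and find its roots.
Substitute x(n) = rⁿ and divide through by rⁿ⁻²: r² - 4r - 4 = 0
Discriminant: 4² + 4·4 = 32, not a perfect square, so by the quadratic formula r = (4 ± √32)/2.
General solution: x(n) = A·r₁ⁿ + B·r₂ⁿ where r₁,r₂ = (4 ± √32)/2

Characteristic: r² - 4r - 4 = 0, Roots: r = (4 ± √32)/2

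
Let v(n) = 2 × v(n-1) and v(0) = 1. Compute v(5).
Computing step by step:
v(0) = 1
v(1) = 2 × 1 = 2
v(2) = 2 × 2 = 4
v(3) = 2 × 4 = 8
v(4) = 2 × 8 = 16
v(5) = 2 × 16 = 32

32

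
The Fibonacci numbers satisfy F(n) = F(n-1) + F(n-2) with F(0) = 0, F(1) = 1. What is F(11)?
Computing the sequence terms:
0, 1, 1, 2, 3, 5, 8, 13, 21, 34, 55, 89

89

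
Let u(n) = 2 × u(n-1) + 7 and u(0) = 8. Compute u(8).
Computing step by step:
u(0) = 8
u(1) = 2 × 8 + 7 = 23
u(2) = 2 × 23 + 7 = 53
u(3) = 2 × 53 + 7 = 113
u(4) = 2 × 113 + 7 = 233
u(5) = 2 × 233 + 7 = 473
u(6) = 2 × 473 + 7 = 953
u(7) = 2 × 953 + 7 = 1913
u(8) = 2 × 1913 + 7 = 3833

3833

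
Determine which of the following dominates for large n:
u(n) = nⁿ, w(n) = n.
Comparing growth rates:
Growth-rate hierarchy: log n ≺ any polynomial ≺ any exponential cⁿ (c>1) ≺ n! ≺ nⁿ.
super-exponential nⁿ dominates polynomial degree 1 asymptotically.

u(n) grows faster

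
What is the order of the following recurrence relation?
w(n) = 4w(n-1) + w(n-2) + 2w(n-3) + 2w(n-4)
The order is the largest lag k for which w(n-k) appears. Here the deepest term is w(n-4), so the order is 4.

Order 4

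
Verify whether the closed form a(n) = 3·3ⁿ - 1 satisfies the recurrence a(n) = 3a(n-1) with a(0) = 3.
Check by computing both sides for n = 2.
From the recurrence with a(0) = 3:
  a(0) = 3, a(1) = 9, a(2) = 27
  so the recurrence gives a(2) = 27.
From the proposed closed form a(n) = 3·3ⁿ - 1:
  a(2) = 26.
The recurrence gives 27 but the closed form gives 26, so the closed form does not satisfy the recurrence.

No, the closed form is incorrect.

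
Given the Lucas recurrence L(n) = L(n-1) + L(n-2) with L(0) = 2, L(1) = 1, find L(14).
Computing the sequence terms:
2, 1, 3, 4, 7, 11, 18, 29, 47, 76, 123, 199, 322, 521, 843

843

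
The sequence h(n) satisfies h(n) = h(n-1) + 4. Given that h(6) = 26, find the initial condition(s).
h(6) = h(0) + 6·4, so h(0) = 26 - 24 = 2.

h(0) = 2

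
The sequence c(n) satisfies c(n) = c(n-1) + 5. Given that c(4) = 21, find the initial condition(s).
c(4) = c(0) + 4·5, so c(0) = 21 - 20 = 1.

c(0) = 1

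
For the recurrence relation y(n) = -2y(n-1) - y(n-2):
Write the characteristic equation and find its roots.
Substitute y(n) = rⁿ and divide through by rⁿ⁻²: r² + 2r + 1 = 0
Factor: (r + 1)² = 0, so r = -1 (double root).
General solution: y(n) = (A + Bn)·(-1)ⁿ

Characteristic: r² + 2r + 1 = 0, Roots: r = -1 (double root)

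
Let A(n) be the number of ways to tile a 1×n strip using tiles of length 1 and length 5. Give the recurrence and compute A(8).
Condition on the last tile: it has length 1 (leaving a 1×(n-1) strip) or length 5 (leaving a 1×(n-5) strip), so A(n) = A(n-1) + A(n-5) (order-5 linear recurrence).
For 0 ≤ i < 5 only unit tiles fit, so A(i) = 1.
Iterating the recurrence: A(5) = 2, A(6) = 3, A(7) = 4, A(8) = 5.

A(n) = A(n-1) + A(n-5), with A(i) = 1 for 0 ≤ i < 5; A(8) = 5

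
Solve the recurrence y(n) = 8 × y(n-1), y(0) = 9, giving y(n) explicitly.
Recurrence: y(n) = 8 × y(n-1), initial: y(0) = 9.
Each term is 8 times the previous, so this is geometric with ratio 8. After n steps: y(n) = y(0)·8ⁿ = 9·8ⁿ.

y(n) = 9·8ⁿ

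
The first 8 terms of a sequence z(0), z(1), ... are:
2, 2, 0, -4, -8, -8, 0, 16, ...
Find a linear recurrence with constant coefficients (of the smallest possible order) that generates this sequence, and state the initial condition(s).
Look for the lowest-order linear relation among consecutive terms.
Observation: z(n) - 2·z(n-1) - (-2)·z(n-2) = 0 holds for the shown terms, and no order-1 relation z(n) = α·z(n-1) + β fits.
Check at n=3: 2·0 + (-2)·2 = -4. ✓

z(n) = 2z(n-1) - 2z(n-2), z(0) = 2, z(1) = 2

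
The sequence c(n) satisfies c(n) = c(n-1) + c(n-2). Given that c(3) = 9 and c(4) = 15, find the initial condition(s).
Work backwards using c(k) = c(k+2) - c(k+1):
c(2) = c(4) - c(3) = 15 - 9 = 6
c(1) = c(3) - c(2) = 9 - 6 = 3
c(0) = c(2) - c(1) = 6 - 3 = 3

c(0) = 3, c(1) = 3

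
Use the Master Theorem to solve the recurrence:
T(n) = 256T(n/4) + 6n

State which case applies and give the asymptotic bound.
Master Theorem template: T(n) = a·T(n/b) + f(n).
Here: a=256, b=4, f(n)=6n
Compute log_b(a) = log_4(256) = 4.
f(n) = 6n = O(n^(4-ε)) with ε = 3. Case 1: T(n) = Θ(n^log_b(a)) = Θ(n^4).

Case 1: T(n) = Θ(n^4)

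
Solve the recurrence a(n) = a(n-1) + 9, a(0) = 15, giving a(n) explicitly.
Recurrence: a(n) = a(n-1) + 9, initial: a(0) = 15.
Each step adds 9, so a(n) = a(0) + 9n = 9n + 15.

a(n) = 9n + 15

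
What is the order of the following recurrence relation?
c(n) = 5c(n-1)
The order is the largest lag k for which c(n-k) appears. Here the deepest term is c(n-1), so the order is 1.

Order 1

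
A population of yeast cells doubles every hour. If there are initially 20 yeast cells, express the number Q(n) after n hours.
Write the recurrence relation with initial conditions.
Each hour multiplies the count by 2, so the count after n hours depends only on the count after n-1 hours: Q(n) = 2 × Q(n-1). The starting count gives Q(0) = 20.
Unrolling n times gives the closed form Q(n) = 20 × 2ⁿ.

Q(n) = 2 × Q(n-1), Q(0) = 20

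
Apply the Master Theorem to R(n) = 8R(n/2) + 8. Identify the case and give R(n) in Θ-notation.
Master Theorem template: R(n) = a·R(n/b) + f(n).
Here: a=8, b=2, f(n)=8
Compute log_b(a) = log_2(8) = 3.
f(n) = 8 = O(n^(3-ε)) with ε = 3. Case 1: R(n) = Θ(n^log_b(a)) = Θ(n^3).

Case 1: R(n) = Θ(n^3)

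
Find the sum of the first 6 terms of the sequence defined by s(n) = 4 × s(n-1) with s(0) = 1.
Computing the sequence terms: 1, 4, 16, 64, 256, 1024
Adding these values together:

1365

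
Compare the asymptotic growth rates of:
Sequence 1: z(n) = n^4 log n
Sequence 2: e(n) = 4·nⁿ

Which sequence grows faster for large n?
Comparing growth rates:
Growth-rate hierarchy: log n ≺ any polynomial ≺ any exponential cⁿ (c>1) ≺ n! ≺ nⁿ.
super-exponential nⁿ dominates polynomial degree 4 (with log factor) asymptotically.

e(n) grows faster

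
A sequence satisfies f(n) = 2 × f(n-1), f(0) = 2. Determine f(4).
Computing step by step:
f(0) = 2
f(1) = 2 × 2 = 4
f(2) = 2 × 4 = 8
f(3) = 2 × 8 = 16
f(4) = 2 × 16 = 32

32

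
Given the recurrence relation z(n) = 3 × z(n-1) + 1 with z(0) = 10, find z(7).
Computing step by step:
z(0) = 10
z(1) = 3 × 10 + 1 = 31
z(2) = 3 × 31 + 1 = 94
z(3) = 3 × 94 + 1 = 283
z(4) = 3 × 283 + 1 = 850
z(5) = 3 × 850 + 1 = 2551
z(6) = 3 × 2551 + 1 = 7654
z(7) = 3 × 7654 + 1 = 22963

22963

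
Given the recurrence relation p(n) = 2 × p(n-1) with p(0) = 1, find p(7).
Computing step by step:
p(0) = 1
p(1) = 2 × 1 = 2
p(2) = 2 × 2 = 4
p(3) = 2 × 4 = 8
p(4) = 2 × 8 = 16
p(5) = 2 × 16 = 32
p(6) = 2 × 32 = 64
p(7) = 2 × 64 = 128

128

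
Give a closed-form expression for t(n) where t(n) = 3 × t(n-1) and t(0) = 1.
Recurrence: t(n) = 3 × t(n-1), initial: t(0) = 1.
Each term is 3 times the previous, so this is geometric with ratio 3. After n steps: t(n) = t(0)·3ⁿ = 3ⁿ.

t(n) = 3ⁿ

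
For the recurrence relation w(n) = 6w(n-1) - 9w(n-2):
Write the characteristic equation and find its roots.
Substitute w(n) = rⁿ and divide through by rⁿ⁻²: r² - 6r + 9 = 0
Factor: (r - 3)² = 0, so r = 3 (double root).
General solution: w(n) = (A + Bn)·3ⁿ

Characteristic: r² - 6r + 9 = 0, Roots: r = 3 (double root)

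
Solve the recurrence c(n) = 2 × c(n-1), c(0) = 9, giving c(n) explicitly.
Recurrence: c(n) = 2 × c(n-1), initial: c(0) = 9.
Each term is 2 times the previous, so this is geometric with ratio 2. After n steps: c(n) = c(0)·2ⁿ = 9·2ⁿ.

c(n) = 9·2ⁿ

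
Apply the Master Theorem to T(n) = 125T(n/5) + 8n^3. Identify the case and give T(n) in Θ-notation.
Master Theorem template: T(n) = a·T(n/b) + f(n).
Here: a=125, b=5, f(n)=8n^3
Compute log_b(a) = log_5(125) = 3.
f(n) = 8n^3 = Θ(n^3). Case 2: T(n) = Θ(n^3 log n).

Case 2: T(n) = Θ(n^3 log n)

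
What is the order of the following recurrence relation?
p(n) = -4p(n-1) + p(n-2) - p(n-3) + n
The order is the largest lag k for which p(n-k) appears. Here the deepest term is p(n-3) (the n term is non-homogeneous and does not affect the order), so the order is 3.

Order 3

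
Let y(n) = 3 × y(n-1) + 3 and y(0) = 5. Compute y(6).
Computing step by step:
y(0) = 5
y(1) = 3 × 5 + 3 = 18
y(2) = 3 × 18 + 3 = 57
y(3) = 3 × 57 + 3 = 174
y(4) = 3 × 174 + 3 = 525
y(5) = 3 × 525 + 3 = 1578
y(6) = 3 × 1578 + 3 = 4737

4737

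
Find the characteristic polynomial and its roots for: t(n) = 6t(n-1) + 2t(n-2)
Substitute t(n) = rⁿ and divide through by rⁿ⁻²: r² - 6r - 2 = 0
Discriminant: 6² + 4·2 = 44, not a perfect square, so by the quadratic formula r = (6 ± √44)/2.
General solution: t(n) = A·r₁ⁿ + B·r₂ⁿ where r₁,r₂ = (6 ± √44)/2

Characteristic: r² - 6r - 2 = 0, Roots: r = (6 ± √44)/2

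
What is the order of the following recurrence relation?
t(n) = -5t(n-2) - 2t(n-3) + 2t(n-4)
The order is the largest lag k for which t(n-k) appears. Here the deepest term is t(n-4), so the order is 4.

Order 4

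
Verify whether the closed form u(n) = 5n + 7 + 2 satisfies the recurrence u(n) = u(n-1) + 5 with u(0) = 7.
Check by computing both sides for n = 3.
From the recurrence with u(0) = 7:
  u(0) = 7, u(1) = 12, u(2) = 17, u(3) = 22
  so the recurrence gives u(3) = 22.
From the proposed closed form u(n) = 5n + 7 + 2:
  u(3) = 24.
The recurrence gives 22 but the closed form gives 24, so the closed form does not satisfy the recurrence.

No, the closed form is incorrect.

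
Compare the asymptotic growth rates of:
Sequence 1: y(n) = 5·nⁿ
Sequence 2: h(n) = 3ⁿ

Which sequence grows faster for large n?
Comparing growth rates:
Growth-rate hierarchy: log n ≺ any polynomial ≺ any exponential cⁿ (c>1) ≺ n! ≺ nⁿ.
super-exponential nⁿ dominates exponential base 3 asymptotically.

y(n) grows faster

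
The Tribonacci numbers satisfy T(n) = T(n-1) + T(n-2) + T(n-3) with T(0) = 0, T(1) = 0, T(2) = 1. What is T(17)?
Computing the sequence terms:
0, 0, 1, 1, 2, 4, 7, 13, 24, 44, 81, 149, 274, 504, 927, 1705, 3136, 5768

5768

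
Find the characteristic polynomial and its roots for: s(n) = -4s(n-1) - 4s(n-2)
Substitute s(n) = rⁿ and divide through by rⁿ⁻²: r² + 4r + 4 = 0
Factor: (r + 2)² = 0, so r = -2 (double root).
General solution: s(n) = (A + Bn)·(-2)ⁿ

Characteristic: r² + 4r + 4 = 0, Roots: r = -2 (double root)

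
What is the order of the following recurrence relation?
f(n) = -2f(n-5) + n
The order is the largest lag k for which f(n-k) appears. Here the deepest term is f(n-5) (the n term is non-homogeneous and does not affect the order), so the order is 5.

Order 5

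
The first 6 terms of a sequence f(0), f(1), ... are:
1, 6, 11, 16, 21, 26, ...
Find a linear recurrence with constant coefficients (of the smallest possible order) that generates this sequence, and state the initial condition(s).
Look for the lowest-order linear relation among consecutive terms.
Observation: consecutive differences are constant (= 5).
Check at n=2: 1·6 + 5 = 11. ✓

f(n) = f(n-1) + 5, f(0) = 1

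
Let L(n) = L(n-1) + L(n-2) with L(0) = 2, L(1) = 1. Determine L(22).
Computing the sequence terms:
2, 1, 3, 4, 7, 11, 18, 29, 47, 76, 123, 199, 322, 521, 843, 1364, 2207, 3571, 5778, 9349, 15127, 24476, 39603

39603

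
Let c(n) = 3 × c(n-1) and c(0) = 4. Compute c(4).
Computing step by step:
c(0) = 4
c(1) = 3 × 4 = 12
c(2) = 3 × 12 = 36
c(3) = 3 × 36 = 108
c(4) = 3 × 108 = 324

324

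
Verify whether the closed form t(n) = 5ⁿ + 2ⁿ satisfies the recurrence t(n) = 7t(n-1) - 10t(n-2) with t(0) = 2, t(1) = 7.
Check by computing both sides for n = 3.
From the recurrence with t(0) = 2, t(1) = 7:
  t(0) = 2, t(1) = 7, t(2) = 29, t(3) = 133
  so the recurrence gives t(3) = 133.
From the proposed closed form t(n) = 5ⁿ + 2ⁿ:
  t(3) = 133.
Both sides give 133 at n = 3, and the initial condition(s) match, so the closed form is consistent.

Yes, the closed form is correct.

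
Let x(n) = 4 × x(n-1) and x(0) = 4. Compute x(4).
Computing step by step:
x(0) = 4
x(1) = 4 × 4 = 16
x(2) = 4 × 16 = 64
x(3) = 4 × 64 = 256
x(4) = 4 × 256 = 1024

1024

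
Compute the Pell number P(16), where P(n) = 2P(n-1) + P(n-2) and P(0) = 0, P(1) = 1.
Computing the sequence terms:
0, 1, 2, 5, 12, 29, 70, 169, 408, 985, 2378, 5741, 13860, 33461, 80782, 195025, 470832

470832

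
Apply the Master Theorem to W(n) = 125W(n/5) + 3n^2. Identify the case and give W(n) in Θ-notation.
Master Theorem template: W(n) = a·W(n/b) + f(n).
Here: a=125, b=5, f(n)=3n^2
Compute log_b(a) = log_5(125) = 3.
f(n) = 3n^2 = O(n^(3-ε)) with ε = 1. Case 1: W(n) = Θ(n^log_b(a)) = Θ(n^3).

Case 1: W(n) = Θ(n^3)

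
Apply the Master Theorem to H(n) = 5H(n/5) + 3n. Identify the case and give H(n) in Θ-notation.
Master Theorem template: H(n) = a·H(n/b) + f(n).
Here: a=5, b=5, f(n)=3n
Compute log_b(a) = log_5(5) = 1.
f(n) = 3n = Θ(n). Case 2: H(n) = Θ(n log n).

Case 2: H(n) = Θ(n log n)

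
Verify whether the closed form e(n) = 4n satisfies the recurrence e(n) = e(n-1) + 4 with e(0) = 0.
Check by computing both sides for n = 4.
From the recurrence with e(0) = 0:
  e(0) = 0, e(1) = 4, e(2) = 8, e(3) = 12, e(4) = 16
  so the recurrence gives e(4) = 16.
From the proposed closed form e(n) = 4n:
  e(4) = 16.
Both sides give 16 at n = 4, and the initial condition(s) match, so the closed form is consistent.

Yes, the closed form is correct.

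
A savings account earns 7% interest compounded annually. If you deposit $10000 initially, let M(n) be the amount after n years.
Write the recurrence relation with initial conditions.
Each year the balance grows by 7%, i.e. is multiplied by 1 + 7/100 = 1.07, so M(n) = 1.07 × M(n-1). The initial deposit gives M(0) = 10000.
Unrolling gives the closed form M(n) = 10000 × (1.07)ⁿ.

M(n) = 1.07 × M(n-1), M(0) = 10000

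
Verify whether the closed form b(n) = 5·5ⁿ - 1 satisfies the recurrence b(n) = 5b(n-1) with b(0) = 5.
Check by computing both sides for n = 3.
From the recurrence with b(0) = 5:
  b(0) = 5, b(1) = 25, b(2) = 125, b(3) = 625
  so the recurrence gives b(3) = 625.
From the proposed closed form b(n) = 5·5ⁿ - 1:
  b(3) = 624.
The recurrence gives 625 but the closed form gives 624, so the closed form does not satisfy the recurrence.

No, the closed form is incorrect.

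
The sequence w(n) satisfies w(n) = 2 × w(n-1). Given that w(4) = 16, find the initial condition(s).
In general w(n) = 2ⁿ · w(0). At n = 4: w(0) = w(4) / 2^4 = 16 / 16 = 1.

w(0) = 1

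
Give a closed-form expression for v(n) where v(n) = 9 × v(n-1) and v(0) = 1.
Recurrence: v(n) = 9 × v(n-1), initial: v(0) = 1.
Each term is 9 times the previous, so this is geometric with ratio 9. After n steps: v(n) = v(0)·9ⁿ = 9ⁿ.

v(n) = 9ⁿ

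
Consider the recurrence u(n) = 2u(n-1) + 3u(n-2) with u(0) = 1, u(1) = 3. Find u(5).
Computing the sequence terms:
1, 3, 9, 27, 81, 243

243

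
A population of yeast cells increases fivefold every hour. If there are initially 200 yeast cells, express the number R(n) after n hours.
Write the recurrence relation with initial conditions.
Each hour multiplies the count by 5, so the count after n hours depends only on the count after n-1 hours: R(n) = 5 × R(n-1). The starting count gives R(0) = 200.
Unrolling n times gives the closed form R(n) = 200 × 5ⁿ.

R(n) = 5 × R(n-1), R(0) = 200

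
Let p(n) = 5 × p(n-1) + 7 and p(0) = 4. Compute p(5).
Computing step by step:
p(0) = 4
p(1) = 5 × 4 + 7 = 27
p(2) = 5 × 27 + 7 = 142
p(3) = 5 × 142 + 7 = 717
p(4) = 5 × 717 + 7 = 3592
p(5) = 5 × 3592 + 7 = 17967

17967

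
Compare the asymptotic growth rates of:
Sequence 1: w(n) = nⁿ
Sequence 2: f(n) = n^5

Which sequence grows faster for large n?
Comparing growth rates:
Growth-rate hierarchy: log n ≺ any polynomial ≺ any exponential cⁿ (c>1) ≺ n! ≺ nⁿ.
super-exponential nⁿ dominates polynomial degree 5 asymptotically.

w(n) grows faster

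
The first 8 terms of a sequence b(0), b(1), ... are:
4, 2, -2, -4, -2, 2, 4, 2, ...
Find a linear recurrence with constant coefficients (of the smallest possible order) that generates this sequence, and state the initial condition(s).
Look for the lowest-order linear relation among consecutive terms.
Observation: b(n) - 1·b(n-1) - (-1)·b(n-2) = 0 holds for the shown terms, and no order-1 relation b(n) = α·b(n-1) + β fits.
Check at n=3: 1·-2 + (-1)·2 = -4. ✓

b(n) = b(n-1) - b(n-2), b(0) = 4, b(1) = 2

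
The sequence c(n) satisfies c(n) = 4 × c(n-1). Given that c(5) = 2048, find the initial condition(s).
In general c(n) = 4ⁿ · c(0). At n = 5: c(0) = c(5) / 4^5 = 2048 / 1024 = 2.

c(0) = 2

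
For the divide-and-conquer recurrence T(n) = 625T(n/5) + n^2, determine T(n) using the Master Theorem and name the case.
Master Theorem template: T(n) = a·T(n/b) + f(n).
Here: a=625, b=5, f(n)=n^2
Compute log_b(a) = log_5(625) = 4.
f(n) = n^2 = O(n^(4-ε)) with ε = 2. Case 1: T(n) = Θ(n^log_b(a)) = Θ(n^4).

Case 1: T(n) = Θ(n^4)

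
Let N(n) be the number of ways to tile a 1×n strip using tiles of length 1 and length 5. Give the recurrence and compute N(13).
Condition on the last tile: it has length 1 (leaving a 1×(n-1) strip) or length 5 (leaving a 1×(n-5) strip), so N(n) = N(n-1) + N(n-5) (order-5 linear recurrence).
For 0 ≤ i < 5 only unit tiles fit, so N(i) = 1.
Iterating the recurrence: N(5) = 2, N(6) = 3, N(7) = 4, N(8) = 5, N(9) = 6, N(10) = 8, N(11) = 11, N(12) = 15, N(13) = 20.

N(n) = N(n-1) + N(n-5), with N(i) = 1 for 0 ≤ i < 5; N(13) = 20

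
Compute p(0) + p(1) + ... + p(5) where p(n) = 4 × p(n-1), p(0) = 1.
Computing the sequence terms: 1, 4, 16, 64, 256, 1024
Adding these values together:

1365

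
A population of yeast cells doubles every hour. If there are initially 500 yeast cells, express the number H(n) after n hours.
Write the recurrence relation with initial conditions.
Each hour multiplies the count by 2, so the count after n hours depends only on the count after n-1 hours: H(n) = 2 × H(n-1). The starting count gives H(0) = 500.
Unrolling n times gives the closed form H(n) = 500 × 2ⁿ.

H(n) = 2 × H(n-1), H(0) = 500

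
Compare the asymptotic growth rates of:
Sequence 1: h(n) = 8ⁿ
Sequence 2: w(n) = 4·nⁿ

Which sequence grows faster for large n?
Comparing growth rates:
Growth-rate hierarchy: log n ≺ any polynomial ≺ any exponential cⁿ (c>1) ≺ n! ≺ nⁿ.
super-exponential nⁿ dominates exponential base 8 asymptotically.

w(n) grows faster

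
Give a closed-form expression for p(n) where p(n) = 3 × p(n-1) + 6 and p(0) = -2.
Recurrence: p(n) = 3 × p(n-1) + 6, initial: p(0) = -2.
Try p(n) = A·3ⁿ + C. Substituting: A·3ⁿ + C = 3(A·3ⁿ⁻¹ + C) + 6 = A·3ⁿ + 3C + 6, so C = 3C + 6, giving C = -3. Then p(0) = A - 3 = -2 gives A = 1.

p(n) = 3ⁿ - 3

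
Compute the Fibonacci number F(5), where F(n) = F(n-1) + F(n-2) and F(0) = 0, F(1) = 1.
Computing the sequence terms:
0, 1, 1, 2, 3, 5

5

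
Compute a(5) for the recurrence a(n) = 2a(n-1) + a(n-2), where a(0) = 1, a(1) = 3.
Computing the sequence terms:
1, 3, 7, 17, 41, 99

99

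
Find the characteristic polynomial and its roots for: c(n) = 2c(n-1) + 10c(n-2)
Substitute c(n) = rⁿ and divide through by rⁿ⁻²: r² - 2r - 10 = 0
Discriminant: 2² + 4·10 = 44, not a perfect square, so by the quadratic formula r = (2 ± √44)/2.
General solution: c(n) = A·r₁ⁿ + B·r₂ⁿ where r₁,r₂ = (2 ± √44)/2

Characteristic: r² - 2r - 10 = 0, Roots: r = (2 ± √44)/2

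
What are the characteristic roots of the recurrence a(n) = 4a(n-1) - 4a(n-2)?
Substitute a(n) = rⁿ and divide through by rⁿ⁻²: r² - 4r + 4 = 0
Factor: (r - 2)² = 0, so r = 2 (double root).
General solution: a(n) = (A + Bn)·2ⁿ

Characteristic: r² - 4r + 4 = 0, Roots: r = 2 (double root)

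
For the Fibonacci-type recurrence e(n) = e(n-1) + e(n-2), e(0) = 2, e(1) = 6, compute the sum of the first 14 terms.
Computing the sequence terms: 2, 6, 8, 14, 22, 36, 58, 94, 152, 246, 398, 644, 1042, 1686
Adding these values together:

4408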